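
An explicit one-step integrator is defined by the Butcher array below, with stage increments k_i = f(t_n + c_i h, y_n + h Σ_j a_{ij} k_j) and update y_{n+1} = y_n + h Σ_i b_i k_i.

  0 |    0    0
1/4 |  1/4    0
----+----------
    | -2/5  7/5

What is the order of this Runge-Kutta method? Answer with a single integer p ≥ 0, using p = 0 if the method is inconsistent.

b = (-2/5, 7/5)
c = (0, 1/4)
Σ b_i: (-2/5)·1 + 7/5·1 = 1 ✓
b·c: 7/5·1/4 = 7/20 ≠ 1/2 ⇒ order 1.

1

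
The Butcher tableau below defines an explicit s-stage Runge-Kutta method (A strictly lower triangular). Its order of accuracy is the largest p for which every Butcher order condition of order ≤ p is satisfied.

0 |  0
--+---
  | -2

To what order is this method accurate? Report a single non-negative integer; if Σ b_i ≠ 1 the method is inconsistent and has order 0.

b = (-2)
c = (0)
Σ b_i: (-2)·1 = -2 ≠ 1 ⇒ order 0.

0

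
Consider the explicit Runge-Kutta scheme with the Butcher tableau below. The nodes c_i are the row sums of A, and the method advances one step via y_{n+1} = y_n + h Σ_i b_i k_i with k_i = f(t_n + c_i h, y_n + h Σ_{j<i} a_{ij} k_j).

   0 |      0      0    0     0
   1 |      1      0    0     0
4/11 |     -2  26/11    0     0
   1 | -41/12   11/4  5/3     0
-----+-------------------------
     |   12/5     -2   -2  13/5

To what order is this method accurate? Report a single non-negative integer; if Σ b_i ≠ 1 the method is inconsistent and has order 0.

1

b = (12/5, -2, -2, 13/5)
c = (0, 1, 4/11, 1)
Ac = (0, 0, 26/11, 443/132)
Σ b_i: 12/5·1 + (-2)·1 + (-2)·1 + 13/5·1 = 1 ✓
b·c: (-2)·1 + (-2)·4/11 + 13/5·1 = -7/55 ≠ 1/2 ⇒ order 1.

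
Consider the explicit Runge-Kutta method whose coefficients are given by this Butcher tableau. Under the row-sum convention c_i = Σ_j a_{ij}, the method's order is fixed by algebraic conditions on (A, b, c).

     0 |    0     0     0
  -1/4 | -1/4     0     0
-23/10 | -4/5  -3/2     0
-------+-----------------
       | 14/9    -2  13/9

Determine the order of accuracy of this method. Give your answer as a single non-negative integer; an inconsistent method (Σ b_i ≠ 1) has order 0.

b = (14/9, -2, 13/9)
c = (0, -1/4, -23/10)
Ac = (0, 0, 3/8)
Σ b_i: 14/9·1 + (-2)·1 + 13/9·1 = 1 ✓
b·c: (-2)·(-1/4) + 13/9·(-23/10) = -127/45 ≠ 1/2 ⇒ order 1.

1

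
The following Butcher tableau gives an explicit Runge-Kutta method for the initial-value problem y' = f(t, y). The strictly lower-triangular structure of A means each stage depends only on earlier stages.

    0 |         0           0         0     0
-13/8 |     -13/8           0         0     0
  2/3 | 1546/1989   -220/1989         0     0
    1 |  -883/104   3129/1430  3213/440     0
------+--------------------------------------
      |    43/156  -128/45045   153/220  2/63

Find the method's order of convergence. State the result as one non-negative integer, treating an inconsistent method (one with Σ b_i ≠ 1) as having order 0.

4

b = (43/156, -128/45045, 153/220, 2/63)
c = (0, -13/8, 2/3, 1)
Ac = (0, 0, 55/306, 21/16)
Σ b_i: 43/156·1 + (-128/45045)·1 + 153/220·1 + 2/63·1 = 1 ✓
b·c: (-128/45045)·(-13/8) + 153/220·2/3 + 2/63·1 = 1/2 ✓
b·c²: (-128/45045)·169/64 + 153/220·4/9 + 2/63·1 = 1/3 ✓
b·Ac: 153/220·55/306 + 2/63·21/16 = 1/6 ✓
b·c³: (-128/45045)·(-2197/512) + 153/220·8/27 + 2/63·1 = 1/4 ✓
b·(c∘Ac): 153/220·55/459 + 2/63·21/16 = 1/8 ✓
b·Ac²: 153/220·(-715/2448) + 2/63·1155/128 = 1/12 ✓
b·A²c: 2/63·21/16 = 1/24 ✓; 4 stages ⇒ order 4.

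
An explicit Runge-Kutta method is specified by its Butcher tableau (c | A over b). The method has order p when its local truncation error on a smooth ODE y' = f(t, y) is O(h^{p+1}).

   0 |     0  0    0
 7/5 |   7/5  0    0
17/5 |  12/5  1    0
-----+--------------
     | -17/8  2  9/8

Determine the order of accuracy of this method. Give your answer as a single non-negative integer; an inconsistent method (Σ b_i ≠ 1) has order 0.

1

b = (-17/8, 2, 9/8)
c = (0, 7/5, 17/5)
Ac = (0, 0, 7/5)
Σ b_i: (-17/8)·1 + 2·1 + 9/8·1 = 1 ✓
b·c: 2·7/5 + 9/8·17/5 = 53/8 ≠ 1/2 ⇒ order 1.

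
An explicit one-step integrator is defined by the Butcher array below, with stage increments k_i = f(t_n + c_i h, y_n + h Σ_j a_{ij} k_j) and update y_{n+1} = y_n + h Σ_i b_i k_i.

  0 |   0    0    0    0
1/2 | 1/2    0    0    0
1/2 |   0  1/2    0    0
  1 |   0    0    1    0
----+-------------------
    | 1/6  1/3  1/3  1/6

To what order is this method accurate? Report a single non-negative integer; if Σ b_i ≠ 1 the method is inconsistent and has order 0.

4

b = (1/6, 1/3, 1/3, 1/6)
c = (0, 1/2, 1/2, 1)
Ac = (0, 0, 1/4, 1/2)
Σ b_i: 1/6·1 + 1/3·1 + 1/3·1 + 1/6·1 = 1 ✓
b·c: 1/3·1/2 + 1/3·1/2 + 1/6·1 = 1/2 ✓
b·c²: 1/3·1/4 + 1/3·1/4 + 1/6·1 = 1/3 ✓
b·Ac: 1/3·1/4 + 1/6·1/2 = 1/6 ✓
b·c³: 1/3·1/8 + 1/3·1/8 + 1/6·1 = 1/4 ✓
b·(c∘Ac): 1/3·1/8 + 1/6·1/2 = 1/8 ✓
b·Ac²: 1/3·1/8 + 1/6·1/4 = 1/12 ✓
b·A²c: 1/6·1/4 = 1/24 ✓; 4 stages ⇒ order 4.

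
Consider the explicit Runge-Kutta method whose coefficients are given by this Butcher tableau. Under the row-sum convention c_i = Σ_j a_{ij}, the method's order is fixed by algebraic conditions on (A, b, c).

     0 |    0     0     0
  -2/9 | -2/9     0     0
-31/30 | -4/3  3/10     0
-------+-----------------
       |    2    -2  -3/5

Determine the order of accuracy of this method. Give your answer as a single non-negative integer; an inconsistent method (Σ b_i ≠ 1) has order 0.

b = (2, -2, -3/5)
c = (0, -2/9, -31/30)
Ac = (0, 0, -1/15)
Σ b_i: 2·1 + (-2)·1 + (-3/5)·1 = -3/5 ≠ 1 ⇒ order 0.

0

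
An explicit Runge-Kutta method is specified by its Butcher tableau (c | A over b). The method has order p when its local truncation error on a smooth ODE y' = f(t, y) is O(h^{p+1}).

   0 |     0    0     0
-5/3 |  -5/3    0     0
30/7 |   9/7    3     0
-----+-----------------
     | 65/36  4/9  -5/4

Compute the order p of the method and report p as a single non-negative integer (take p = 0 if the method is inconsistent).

b = (65/36, 4/9, -5/4)
c = (0, -5/3, 30/7)
Ac = (0, 0, -5)
Σ b_i: 65/36·1 + 4/9·1 + (-5/4)·1 = 1 ✓
b·c: 4/9·(-5/3) + (-5/4)·30/7 = -2305/378 ≠ 1/2 ⇒ order 1.

1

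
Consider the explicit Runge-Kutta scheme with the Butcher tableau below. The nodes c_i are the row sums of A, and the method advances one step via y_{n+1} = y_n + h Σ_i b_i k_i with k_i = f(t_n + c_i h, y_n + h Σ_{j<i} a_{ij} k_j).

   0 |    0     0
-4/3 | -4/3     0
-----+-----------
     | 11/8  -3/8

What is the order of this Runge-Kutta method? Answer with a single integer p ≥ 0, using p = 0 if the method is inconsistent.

b = (11/8, -3/8)
c = (0, -4/3)
Σ b_i: 11/8·1 + (-3/8)·1 = 1 ✓
b·c: (-3/8)·(-4/3) = 1/2 ✓; 2 stages ⇒ order 2.

2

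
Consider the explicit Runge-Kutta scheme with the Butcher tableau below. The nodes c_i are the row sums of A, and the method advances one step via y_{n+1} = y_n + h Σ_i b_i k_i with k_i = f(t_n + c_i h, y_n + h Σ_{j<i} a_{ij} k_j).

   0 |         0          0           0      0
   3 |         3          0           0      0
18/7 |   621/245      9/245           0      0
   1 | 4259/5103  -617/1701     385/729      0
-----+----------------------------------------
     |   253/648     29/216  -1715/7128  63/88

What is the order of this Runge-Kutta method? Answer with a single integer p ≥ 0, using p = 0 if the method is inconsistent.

b = (253/648, 29/216, -1715/7128, 63/88)
c = (0, 3, 18/7, 1)
Ac = (0, 0, 27/245, 17/63)
Σ b_i: 253/648·1 + 29/216·1 + (-1715/7128)·1 + 63/88·1 = 1 ✓
b·c: 29/216·3 + (-1715/7128)·18/7 + 63/88·1 = 1/2 ✓
b·c²: 29/216·9 + (-1715/7128)·324/49 + 63/88·1 = 1/3 ✓
b·Ac: (-1715/7128)·27/245 + 63/88·17/63 = 1/6 ✓
b·c³: 29/216·27 + (-1715/7128)·5832/343 + 63/88·1 = 1/4 ✓
b·(c∘Ac): (-1715/7128)·486/1715 + 63/88·17/63 = 1/8 ✓
b·Ac²: (-1715/7128)·81/245 + 63/88·43/189 = 1/12 ✓
b·A²c: 63/88·11/189 = 1/24 ✓; 4 stages ⇒ order 4.

4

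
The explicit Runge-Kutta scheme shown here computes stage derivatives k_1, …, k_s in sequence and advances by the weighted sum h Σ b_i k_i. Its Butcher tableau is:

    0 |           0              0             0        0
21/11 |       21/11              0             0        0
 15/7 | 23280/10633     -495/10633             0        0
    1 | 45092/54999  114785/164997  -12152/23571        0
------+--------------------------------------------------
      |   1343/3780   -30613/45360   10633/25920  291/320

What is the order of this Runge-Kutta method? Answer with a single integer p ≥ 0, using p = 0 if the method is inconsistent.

4

b = (1343/3780, -30613/45360, 10633/25920, 291/320)
c = (0, 21/11, 15/7, 1)
Ac = (0, 0, -135/1519, 65/291)
Σ b_i: 1343/3780·1 + (-30613/45360)·1 + 10633/25920·1 + 291/320·1 = 1 ✓
b·c: (-30613/45360)·21/11 + 10633/25920·15/7 + 291/320·1 = 1/2 ✓
b·c²: (-30613/45360)·441/121 + 10633/25920·225/49 + 291/320·1 = 1/3 ✓
b·Ac: 10633/25920·(-135/1519) + 291/320·65/291 = 1/6 ✓
b·c³: (-30613/45360)·9261/1331 + 10633/25920·3375/343 + 291/320·1 = 1/4 ✓
b·(c∘Ac): 10633/25920·(-2025/10633) + 291/320·65/291 = 1/8 ✓
b·Ac²: 10633/25920·(-405/2387) + 291/320·1615/9603 = 1/12 ✓
b·A²c: 291/320·40/873 = 1/24 ✓; 4 stages ⇒ order 4.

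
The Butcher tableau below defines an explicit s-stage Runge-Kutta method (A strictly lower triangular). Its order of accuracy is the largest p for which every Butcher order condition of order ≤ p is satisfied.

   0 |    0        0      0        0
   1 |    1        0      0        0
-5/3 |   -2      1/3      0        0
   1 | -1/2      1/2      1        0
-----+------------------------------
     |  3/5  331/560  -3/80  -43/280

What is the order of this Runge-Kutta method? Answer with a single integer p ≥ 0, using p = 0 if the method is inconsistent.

3

b = (3/5, 331/560, -3/80, -43/280)
c = (0, 1, -5/3, 1)
Ac = (0, 0, 1/3, -7/6)
Σ b_i: 3/5·1 + 331/560·1 + (-3/80)·1 + (-43/280)·1 = 1 ✓
b·c: 331/560·1 + (-3/80)·(-5/3) + (-43/280)·1 = 1/2 ✓
b·c²: 331/560·1 + (-3/80)·25/9 + (-43/280)·1 = 1/3 ✓
b·Ac: (-3/80)·1/3 + (-43/280)·(-7/6) = 1/6 ✓
b·c³: 331/560·1 + (-3/80)·(-125/27) + (-43/280)·1 = 11/18 ≠ 1/4 ⇒ order 3.
b·(c∘Ac): (-3/80)·(-5/9) + (-43/280)·(-7/6) = 1/5 ≠ 1/8
b·Ac²: (-3/80)·1/3 + (-43/280)·59/18 = -65/126 ≠ 1/12
b·A²c: (-43/280)·1/3 = -43/840 ≠ 1/24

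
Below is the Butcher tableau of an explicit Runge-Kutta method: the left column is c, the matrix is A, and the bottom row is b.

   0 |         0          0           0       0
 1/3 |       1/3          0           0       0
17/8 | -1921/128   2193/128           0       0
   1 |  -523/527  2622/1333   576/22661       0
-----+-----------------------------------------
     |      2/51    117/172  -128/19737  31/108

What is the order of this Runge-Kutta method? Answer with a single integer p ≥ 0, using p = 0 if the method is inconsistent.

b = (2/51, 117/172, -128/19737, 31/108)
c = (0, 1/3, 17/8, 1)
Ac = (0, 0, 731/128, 22/31)
Σ b_i: 2/51·1 + 117/172·1 + (-128/19737)·1 + 31/108·1 = 1 ✓
b·c: 117/172·1/3 + (-128/19737)·17/8 + 31/108·1 = 1/2 ✓
b·c²: 117/172·1/9 + (-128/19737)·289/64 + 31/108·1 = 1/3 ✓
b·Ac: (-128/19737)·731/128 + 31/108·22/31 = 1/6 ✓
b·c³: 117/172·1/27 + (-128/19737)·4913/512 + 31/108·1 = 1/4 ✓
b·(c∘Ac): (-128/19737)·12427/1024 + 31/108·22/31 = 1/8 ✓
b·Ac²: (-128/19737)·731/384 + 31/108·1/3 = 1/12 ✓
b·A²c: 31/108·9/62 = 1/24 ✓; 4 stages ⇒ order 4.

4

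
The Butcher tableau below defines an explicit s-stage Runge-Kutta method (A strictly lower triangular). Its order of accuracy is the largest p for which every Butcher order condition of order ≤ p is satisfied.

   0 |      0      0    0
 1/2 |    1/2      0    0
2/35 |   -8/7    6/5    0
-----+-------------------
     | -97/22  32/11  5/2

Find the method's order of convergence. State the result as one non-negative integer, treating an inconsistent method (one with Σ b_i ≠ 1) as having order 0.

b = (-97/22, 32/11, 5/2)
c = (0, 1/2, 2/35)
Ac = (0, 0, 3/5)
Σ b_i: (-97/22)·1 + 32/11·1 + 5/2·1 = 1 ✓
b·c: 32/11·1/2 + 5/2·2/35 = 123/77 ≠ 1/2 ⇒ order 1.

1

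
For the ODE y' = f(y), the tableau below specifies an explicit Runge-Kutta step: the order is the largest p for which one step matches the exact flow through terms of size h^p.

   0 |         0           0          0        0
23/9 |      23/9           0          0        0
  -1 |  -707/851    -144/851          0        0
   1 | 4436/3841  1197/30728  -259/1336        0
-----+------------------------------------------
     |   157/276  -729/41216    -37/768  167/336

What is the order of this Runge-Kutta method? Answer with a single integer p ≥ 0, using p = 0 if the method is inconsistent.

b = (157/276, -729/41216, -37/768, 167/336)
c = (0, 23/9, -1, 1)
Ac = (0, 0, -16/37, 49/167)
Σ b_i: 157/276·1 + (-729/41216)·1 + (-37/768)·1 + 167/336·1 = 1 ✓
b·c: (-729/41216)·23/9 + (-37/768)·(-1) + 167/336·1 = 1/2 ✓
b·c²: (-729/41216)·529/81 + (-37/768)·1 + 167/336·1 = 1/3 ✓
b·Ac: (-37/768)·(-16/37) + 167/336·49/167 = 1/6 ✓
b·c³: (-729/41216)·12167/729 + (-37/768)·(-1) + 167/336·1 = 1/4 ✓
b·(c∘Ac): (-37/768)·16/37 + 167/336·49/167 = 1/8 ✓
b·Ac²: (-37/768)·(-368/333) + 167/336·91/1503 = 1/12 ✓
b·A²c: 167/336·14/167 = 1/24 ✓; 4 stages ⇒ order 4.

4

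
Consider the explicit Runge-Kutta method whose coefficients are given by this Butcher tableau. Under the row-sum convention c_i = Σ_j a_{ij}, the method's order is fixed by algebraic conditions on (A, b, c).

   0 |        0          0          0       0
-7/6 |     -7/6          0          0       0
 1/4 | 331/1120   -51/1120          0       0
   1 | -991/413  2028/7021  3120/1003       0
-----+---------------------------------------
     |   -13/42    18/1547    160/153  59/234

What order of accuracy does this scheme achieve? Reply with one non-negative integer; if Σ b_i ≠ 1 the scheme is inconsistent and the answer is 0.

4

b = (-13/42, 18/1547, 160/153, 59/234)
c = (0, -7/6, 1/4, 1)
Ac = (0, 0, 17/320, 26/59)
Σ b_i: (-13/42)·1 + 18/1547·1 + 160/153·1 + 59/234·1 = 1 ✓
b·c: 18/1547·(-7/6) + 160/153·1/4 + 59/234·1 = 1/2 ✓
b·c²: 18/1547·49/36 + 160/153·1/16 + 59/234·1 = 1/3 ✓
b·Ac: 160/153·17/320 + 59/234·26/59 = 1/6 ✓
b·c³: 18/1547·(-343/216) + 160/153·1/64 + 59/234·1 = 1/4 ✓
b·(c∘Ac): 160/153·17/1280 + 59/234·26/59 = 1/8 ✓
b·Ac²: 160/153·(-119/1920) + 59/234·104/177 = 1/12 ✓
b·A²c: 59/234·39/236 = 1/24 ✓; 4 stages ⇒ order 4.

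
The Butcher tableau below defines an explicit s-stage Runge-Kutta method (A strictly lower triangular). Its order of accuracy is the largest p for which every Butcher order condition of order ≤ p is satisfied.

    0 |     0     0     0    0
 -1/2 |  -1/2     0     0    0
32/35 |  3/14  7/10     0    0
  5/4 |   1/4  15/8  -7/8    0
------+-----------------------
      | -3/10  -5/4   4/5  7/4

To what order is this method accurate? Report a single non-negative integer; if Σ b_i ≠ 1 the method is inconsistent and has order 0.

1

b = (-3/10, -5/4, 4/5, 7/4)
c = (0, -1/2, 32/35, 5/4)
Ac = (0, 0, -7/20, -139/80)
Σ b_i: (-3/10)·1 + (-5/4)·1 + 4/5·1 + 7/4·1 = 1 ✓
b·c: (-5/4)·(-1/2) + 4/5·32/35 + 7/4·5/4 = 9923/2800 ≠ 1/2 ⇒ order 1.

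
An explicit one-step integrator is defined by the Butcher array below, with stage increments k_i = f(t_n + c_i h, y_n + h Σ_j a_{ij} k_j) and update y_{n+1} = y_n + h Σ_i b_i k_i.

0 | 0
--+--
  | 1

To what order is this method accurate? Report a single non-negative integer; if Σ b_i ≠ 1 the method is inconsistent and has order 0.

b = (1)
c = (0)
Σ b_i: 1·1 = 1 ✓; 1 stage ⇒ order 1.

1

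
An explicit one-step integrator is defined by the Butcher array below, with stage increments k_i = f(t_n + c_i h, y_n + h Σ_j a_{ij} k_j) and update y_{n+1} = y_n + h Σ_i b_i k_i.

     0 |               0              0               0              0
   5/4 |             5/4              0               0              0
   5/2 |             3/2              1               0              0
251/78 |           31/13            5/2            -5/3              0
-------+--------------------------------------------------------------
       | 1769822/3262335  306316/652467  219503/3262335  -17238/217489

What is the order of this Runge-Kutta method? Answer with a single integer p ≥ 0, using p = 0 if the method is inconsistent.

b = (1769822/3262335, 306316/652467, 219503/3262335, -17238/217489)
c = (0, 5/4, 5/2, 251/78)
Ac = (0, 0, 5/4, -25/24)
Σ b_i: 1769822/3262335·1 + 306316/652467·1 + 219503/3262335·1 + (-17238/217489)·1 = 1 ✓
b·c: 306316/652467·5/4 + 219503/3262335·5/2 + (-17238/217489)·251/78 = 1/2 ✓
b·c²: 306316/652467·25/16 + 219503/3262335·25/4 + (-17238/217489)·63001/6084 = 1/3 ✓
b·Ac: 219503/3262335·5/4 + (-17238/217489)·(-25/24) = 1/6 ✓
b·c³: 306316/652467·125/64 + 219503/3262335·125/8 + (-17238/217489)·15813251/474552 = -273947593/407139408 ≠ 1/4 ⇒ order 3.
b·(c∘Ac): 219503/3262335·25/8 + (-17238/217489)·(-6275/1872) = 1242145/2609868 ≠ 1/8
b·Ac²: 219503/3262335·25/16 + (-17238/217489)·(-625/96) = 3242195/5219736 ≠ 1/12
b·A²c: (-17238/217489)·(-25/12) = 71825/434978 ≠ 1/24

3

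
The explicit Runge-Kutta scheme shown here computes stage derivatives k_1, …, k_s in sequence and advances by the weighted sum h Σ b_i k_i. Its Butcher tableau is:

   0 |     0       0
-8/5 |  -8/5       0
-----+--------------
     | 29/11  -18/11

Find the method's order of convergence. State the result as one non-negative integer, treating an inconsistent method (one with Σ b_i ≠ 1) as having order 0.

b = (29/11, -18/11)
c = (0, -8/5)
Σ b_i: 29/11·1 + (-18/11)·1 = 1 ✓
b·c: (-18/11)·(-8/5) = 144/55 ≠ 1/2 ⇒ order 1.

1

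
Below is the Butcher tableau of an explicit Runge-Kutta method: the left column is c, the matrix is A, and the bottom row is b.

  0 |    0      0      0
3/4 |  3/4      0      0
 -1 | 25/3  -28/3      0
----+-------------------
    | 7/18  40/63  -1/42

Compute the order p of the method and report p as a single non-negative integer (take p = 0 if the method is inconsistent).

3

b = (7/18, 40/63, -1/42)
c = (0, 3/4, -1)
Ac = (0, 0, -7)
Σ b_i: 7/18·1 + 40/63·1 + (-1/42)·1 = 1 ✓
b·c: 40/63·3/4 + (-1/42)·(-1) = 1/2 ✓
b·c²: 40/63·9/16 + (-1/42)·1 = 1/3 ✓
b·Ac: (-1/42)·(-7) = 1/6 ✓; 3 stages ⇒ order 3.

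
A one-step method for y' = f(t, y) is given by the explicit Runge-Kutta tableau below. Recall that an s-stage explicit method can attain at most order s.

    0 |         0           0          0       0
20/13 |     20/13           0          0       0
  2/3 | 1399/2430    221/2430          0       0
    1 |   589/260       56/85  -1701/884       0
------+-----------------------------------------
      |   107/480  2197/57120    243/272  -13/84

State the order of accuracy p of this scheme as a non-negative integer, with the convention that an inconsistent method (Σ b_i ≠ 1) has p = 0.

b = (107/480, 2197/57120, 243/272, -13/84)
c = (0, 20/13, 2/3, 1)
Ac = (0, 0, 34/243, -7/26)
Σ b_i: 107/480·1 + 2197/57120·1 + 243/272·1 + (-13/84)·1 = 1 ✓
b·c: 2197/57120·20/13 + 243/272·2/3 + (-13/84)·1 = 1/2 ✓
b·c²: 2197/57120·400/169 + 243/272·4/9 + (-13/84)·1 = 1/3 ✓
b·Ac: 243/272·34/243 + (-13/84)·(-7/26) = 1/6 ✓
b·c³: 2197/57120·8000/2197 + 243/272·8/27 + (-13/84)·1 = 1/4 ✓
b·(c∘Ac): 243/272·68/729 + (-13/84)·(-7/26) = 1/8 ✓
b·Ac²: 243/272·680/3159 + (-13/84)·119/169 = 1/12 ✓
b·A²c: (-13/84)·(-7/26) = 1/24 ✓; 4 stages ⇒ order 4.

4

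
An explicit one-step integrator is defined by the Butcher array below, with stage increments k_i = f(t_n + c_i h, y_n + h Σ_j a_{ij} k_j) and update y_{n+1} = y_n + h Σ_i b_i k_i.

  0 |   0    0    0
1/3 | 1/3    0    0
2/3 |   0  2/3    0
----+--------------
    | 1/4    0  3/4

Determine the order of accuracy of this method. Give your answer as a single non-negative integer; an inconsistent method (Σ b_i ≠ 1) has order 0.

b = (1/4, 0, 3/4)
c = (0, 1/3, 2/3)
Ac = (0, 0, 2/9)
Σ b_i: 1/4·1 + 3/4·1 = 1 ✓
b·c: 3/4·2/3 = 1/2 ✓
b·c²: 3/4·4/9 = 1/3 ✓
b·Ac: 3/4·2/9 = 1/6 ✓; 3 stages ⇒ order 3.

3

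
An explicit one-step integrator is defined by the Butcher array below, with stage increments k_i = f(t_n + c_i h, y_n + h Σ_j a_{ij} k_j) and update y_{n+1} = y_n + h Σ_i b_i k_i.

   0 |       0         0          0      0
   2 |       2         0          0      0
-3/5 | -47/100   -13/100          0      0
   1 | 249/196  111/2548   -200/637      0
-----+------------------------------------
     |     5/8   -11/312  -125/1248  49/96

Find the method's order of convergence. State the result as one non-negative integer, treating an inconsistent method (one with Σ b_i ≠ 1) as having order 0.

b = (5/8, -11/312, -125/1248, 49/96)
c = (0, 2, -3/5, 1)
Ac = (0, 0, -13/50, 27/98)
Σ b_i: 5/8·1 + (-11/312)·1 + (-125/1248)·1 + 49/96·1 = 1 ✓
b·c: (-11/312)·2 + (-125/1248)·(-3/5) + 49/96·1 = 1/2 ✓
b·c²: (-11/312)·4 + (-125/1248)·9/25 + 49/96·1 = 1/3 ✓
b·Ac: (-125/1248)·(-13/50) + 49/96·27/98 = 1/6 ✓
b·c³: (-11/312)·8 + (-125/1248)·(-27/125) + 49/96·1 = 1/4 ✓
b·(c∘Ac): (-125/1248)·39/250 + 49/96·27/98 = 1/8 ✓
b·Ac²: (-125/1248)·(-13/25) + 49/96·3/49 = 1/12 ✓
b·A²c: 49/96·4/49 = 1/24 ✓; 4 stages ⇒ order 4.

4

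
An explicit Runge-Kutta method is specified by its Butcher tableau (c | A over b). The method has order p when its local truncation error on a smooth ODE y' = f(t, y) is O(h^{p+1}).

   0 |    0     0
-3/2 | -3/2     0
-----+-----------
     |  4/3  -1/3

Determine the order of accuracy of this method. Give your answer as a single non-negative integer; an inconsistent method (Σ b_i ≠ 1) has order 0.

b = (4/3, -1/3)
c = (0, -3/2)
Σ b_i: 4/3·1 + (-1/3)·1 = 1 ✓
b·c: (-1/3)·(-3/2) = 1/2 ✓; 2 stages ⇒ order 2.

2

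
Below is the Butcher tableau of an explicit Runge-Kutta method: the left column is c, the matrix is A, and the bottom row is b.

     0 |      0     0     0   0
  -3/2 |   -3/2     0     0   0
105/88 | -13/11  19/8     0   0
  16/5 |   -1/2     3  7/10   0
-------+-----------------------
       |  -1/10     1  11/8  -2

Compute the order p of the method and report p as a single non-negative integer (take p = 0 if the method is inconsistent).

b = (-1/10, 1, 11/8, -2)
c = (0, -3/2, 105/88, 16/5)
Ac = (0, 0, -57/16, -645/176)
Σ b_i: (-1/10)·1 + 1·1 + 11/8·1 + (-2)·1 = 11/40 ≠ 1 ⇒ order 0.

0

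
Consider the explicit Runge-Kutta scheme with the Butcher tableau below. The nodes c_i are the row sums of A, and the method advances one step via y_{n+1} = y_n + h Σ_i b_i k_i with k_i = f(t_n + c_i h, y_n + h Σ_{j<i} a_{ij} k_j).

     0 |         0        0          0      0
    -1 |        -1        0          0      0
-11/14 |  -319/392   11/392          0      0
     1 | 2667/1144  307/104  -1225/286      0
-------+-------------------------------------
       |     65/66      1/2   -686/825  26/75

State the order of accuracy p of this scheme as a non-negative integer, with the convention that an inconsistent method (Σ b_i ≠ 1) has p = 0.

b = (65/66, 1/2, -686/825, 26/75)
c = (0, -1, -11/14, 1)
Ac = (0, 0, -11/392, 43/104)
Σ b_i: 65/66·1 + 1/2·1 + (-686/825)·1 + 26/75·1 = 1 ✓
b·c: 1/2·(-1) + (-686/825)·(-11/14) + 26/75·1 = 1/2 ✓
b·c²: 1/2·1 + (-686/825)·121/196 + 26/75·1 = 1/3 ✓
b·Ac: (-686/825)·(-11/392) + 26/75·43/104 = 1/6 ✓
b·c³: 1/2·(-1) + (-686/825)·(-1331/2744) + 26/75·1 = 1/4 ✓
b·(c∘Ac): (-686/825)·121/5488 + 26/75·43/104 = 1/8 ✓
b·Ac²: (-686/825)·11/392 + 26/75·4/13 = 1/12 ✓
b·A²c: 26/75·25/208 = 1/24 ✓; 4 stages ⇒ order 4.

4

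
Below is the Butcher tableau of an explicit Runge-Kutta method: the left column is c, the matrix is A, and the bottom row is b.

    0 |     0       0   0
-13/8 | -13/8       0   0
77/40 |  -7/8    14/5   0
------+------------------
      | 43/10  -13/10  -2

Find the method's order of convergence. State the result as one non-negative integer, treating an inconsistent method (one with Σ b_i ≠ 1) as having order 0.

1

b = (43/10, -13/10, -2)
c = (0, -13/8, 77/40)
Ac = (0, 0, -91/20)
Σ b_i: 43/10·1 + (-13/10)·1 + (-2)·1 = 1 ✓
b·c: (-13/10)·(-13/8) + (-2)·77/40 = -139/80 ≠ 1/2 ⇒ order 1.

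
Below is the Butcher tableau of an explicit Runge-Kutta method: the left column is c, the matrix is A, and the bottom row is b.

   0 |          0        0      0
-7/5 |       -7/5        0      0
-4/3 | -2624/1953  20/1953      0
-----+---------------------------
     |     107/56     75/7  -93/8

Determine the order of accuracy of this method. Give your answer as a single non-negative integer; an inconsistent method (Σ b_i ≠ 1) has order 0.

b = (107/56, 75/7, -93/8)
c = (0, -7/5, -4/3)
Ac = (0, 0, -4/279)
Σ b_i: 107/56·1 + 75/7·1 + (-93/8)·1 = 1 ✓
b·c: 75/7·(-7/5) + (-93/8)·(-4/3) = 1/2 ✓
b·c²: 75/7·49/25 + (-93/8)·16/9 = 1/3 ✓
b·Ac: (-93/8)·(-4/279) = 1/6 ✓; 3 stages ⇒ order 3.

3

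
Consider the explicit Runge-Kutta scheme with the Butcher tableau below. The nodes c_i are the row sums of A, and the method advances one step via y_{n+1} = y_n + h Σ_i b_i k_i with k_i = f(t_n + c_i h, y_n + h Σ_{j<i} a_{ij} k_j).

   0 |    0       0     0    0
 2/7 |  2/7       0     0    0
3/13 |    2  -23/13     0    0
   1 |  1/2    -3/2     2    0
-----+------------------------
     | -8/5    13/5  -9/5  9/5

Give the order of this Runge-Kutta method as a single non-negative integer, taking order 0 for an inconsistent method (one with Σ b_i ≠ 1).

1

b = (-8/5, 13/5, -9/5, 9/5)
c = (0, 2/7, 3/13, 1)
Ac = (0, 0, -46/91, 3/91)
Σ b_i: (-8/5)·1 + 13/5·1 + (-9/5)·1 + 9/5·1 = 1 ✓
b·c: 13/5·2/7 + (-9/5)·3/13 + 9/5·1 = 968/455 ≠ 1/2 ⇒ order 1.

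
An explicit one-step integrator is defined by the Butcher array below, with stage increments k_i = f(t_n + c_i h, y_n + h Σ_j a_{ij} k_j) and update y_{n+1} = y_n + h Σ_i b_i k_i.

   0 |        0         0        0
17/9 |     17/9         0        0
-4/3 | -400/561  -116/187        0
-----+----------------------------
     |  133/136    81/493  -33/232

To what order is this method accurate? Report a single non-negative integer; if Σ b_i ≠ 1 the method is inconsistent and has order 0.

3

b = (133/136, 81/493, -33/232)
c = (0, 17/9, -4/3)
Ac = (0, 0, -116/99)
Σ b_i: 133/136·1 + 81/493·1 + (-33/232)·1 = 1 ✓
b·c: 81/493·17/9 + (-33/232)·(-4/3) = 1/2 ✓
b·c²: 81/493·289/81 + (-33/232)·16/9 = 1/3 ✓
b·Ac: (-33/232)·(-116/99) = 1/6 ✓; 3 stages ⇒ order 3.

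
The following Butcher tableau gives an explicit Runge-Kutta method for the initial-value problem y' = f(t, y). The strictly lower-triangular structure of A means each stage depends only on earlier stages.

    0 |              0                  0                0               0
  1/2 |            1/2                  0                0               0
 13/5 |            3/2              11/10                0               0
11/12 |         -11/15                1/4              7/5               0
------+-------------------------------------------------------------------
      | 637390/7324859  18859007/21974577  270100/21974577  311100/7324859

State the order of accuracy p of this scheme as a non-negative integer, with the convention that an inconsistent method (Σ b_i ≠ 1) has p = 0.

3

b = (637390/7324859, 18859007/21974577, 270100/21974577, 311100/7324859)
c = (0, 1/2, 13/5, 11/12)
Ac = (0, 0, 11/20, 753/200)
Σ b_i: 637390/7324859·1 + 18859007/21974577·1 + 270100/21974577·1 + 311100/7324859·1 = 1 ✓
b·c: 18859007/21974577·1/2 + 270100/21974577·13/5 + 311100/7324859·11/12 = 1/2 ✓
b·c²: 18859007/21974577·1/4 + 270100/21974577·169/25 + 311100/7324859·121/144 = 1/3 ✓
b·Ac: 270100/21974577·11/20 + 311100/7324859·753/200 = 1/6 ✓
b·c³: 18859007/21974577·1/8 + 270100/21974577·2197/125 + 311100/7324859·1331/1728 = 1877647709/5273898480 ≠ 1/4 ⇒ order 3.
b·(c∘Ac): 270100/21974577·143/100 + 311100/7324859·2761/800 = 28858357/175796616 ≠ 1/8
b·Ac²: 270100/21974577·11/40 + 311100/7324859·19053/2000 = 179307199/439491540 ≠ 1/12
b·A²c: 311100/7324859·77/100 = 239547/7324859 ≠ 1/24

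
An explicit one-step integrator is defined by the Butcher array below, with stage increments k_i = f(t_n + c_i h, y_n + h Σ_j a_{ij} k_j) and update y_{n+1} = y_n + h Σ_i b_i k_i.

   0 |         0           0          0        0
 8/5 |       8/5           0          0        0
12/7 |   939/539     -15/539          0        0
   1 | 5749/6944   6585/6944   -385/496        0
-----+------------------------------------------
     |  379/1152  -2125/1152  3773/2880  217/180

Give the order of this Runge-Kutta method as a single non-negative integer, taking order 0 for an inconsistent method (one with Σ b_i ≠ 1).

4

b = (379/1152, -2125/1152, 3773/2880, 217/180)
c = (0, 8/5, 12/7, 1)
Ac = (0, 0, -24/539, 81/434)
Σ b_i: 379/1152·1 + (-2125/1152)·1 + 3773/2880·1 + 217/180·1 = 1 ✓
b·c: (-2125/1152)·8/5 + 3773/2880·12/7 + 217/180·1 = 1/2 ✓
b·c²: (-2125/1152)·64/25 + 3773/2880·144/49 + 217/180·1 = 1/3 ✓
b·Ac: 3773/2880·(-24/539) + 217/180·81/434 = 1/6 ✓
b·c³: (-2125/1152)·512/125 + 3773/2880·1728/343 + 217/180·1 = 1/4 ✓
b·(c∘Ac): 3773/2880·(-288/3773) + 217/180·81/434 = 1/8 ✓
b·Ac²: 3773/2880·(-192/2695) + 217/180·159/1085 = 1/12 ✓
b·A²c: 217/180·15/434 = 1/24 ✓; 4 stages ⇒ order 4.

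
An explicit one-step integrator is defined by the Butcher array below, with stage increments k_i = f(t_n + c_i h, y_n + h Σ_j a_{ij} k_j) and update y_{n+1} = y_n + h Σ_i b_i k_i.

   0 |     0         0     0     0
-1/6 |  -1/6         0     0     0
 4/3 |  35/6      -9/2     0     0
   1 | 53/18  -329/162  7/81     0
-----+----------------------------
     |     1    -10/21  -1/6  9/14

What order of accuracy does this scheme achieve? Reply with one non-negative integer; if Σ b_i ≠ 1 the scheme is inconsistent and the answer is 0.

4

b = (1, -10/21, -1/6, 9/14)
c = (0, -1/6, 4/3, 1)
Ac = (0, 0, 3/4, 49/108)
Σ b_i: 1·1 + (-10/21)·1 + (-1/6)·1 + 9/14·1 = 1 ✓
b·c: (-10/21)·(-1/6) + (-1/6)·4/3 + 9/14·1 = 1/2 ✓
b·c²: (-10/21)·1/36 + (-1/6)·16/9 + 9/14·1 = 1/3 ✓
b·Ac: (-1/6)·3/4 + 9/14·49/108 = 1/6 ✓
b·c³: (-10/21)·(-1/216) + (-1/6)·64/27 + 9/14·1 = 1/4 ✓
b·(c∘Ac): (-1/6)·1 + 9/14·49/108 = 1/8 ✓
b·Ac²: (-1/6)·(-1/8) + 9/14·7/72 = 1/12 ✓
b·A²c: 9/14·7/108 = 1/24 ✓; 4 stages ⇒ order 4.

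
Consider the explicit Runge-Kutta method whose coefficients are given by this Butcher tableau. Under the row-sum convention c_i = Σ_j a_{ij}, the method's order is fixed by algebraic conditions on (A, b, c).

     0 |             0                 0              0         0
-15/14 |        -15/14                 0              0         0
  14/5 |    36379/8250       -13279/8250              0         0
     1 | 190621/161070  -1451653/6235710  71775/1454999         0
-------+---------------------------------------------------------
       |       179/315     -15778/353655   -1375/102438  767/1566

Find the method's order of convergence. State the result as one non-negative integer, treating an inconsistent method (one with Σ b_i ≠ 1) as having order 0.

b = (179/315, -15778/353655, -1375/102438, 767/1566)
c = (0, -15/14, 14/5, 1)
Ac = (0, 0, 1897/1100, 1189/3068)
Σ b_i: 179/315·1 + (-15778/353655)·1 + (-1375/102438)·1 + 767/1566·1 = 1 ✓
b·c: (-15778/353655)·(-15/14) + (-1375/102438)·14/5 + 767/1566·1 = 1/2 ✓
b·c²: (-15778/353655)·225/196 + (-1375/102438)·196/25 + 767/1566·1 = 1/3 ✓
b·Ac: (-1375/102438)·1897/1100 + 767/1566·1189/3068 = 1/6 ✓
b·c³: (-15778/353655)·(-3375/2744) + (-1375/102438)·2744/125 + 767/1566·1 = 1/4 ✓
b·(c∘Ac): (-1375/102438)·13279/2750 + 767/1566·1189/3068 = 1/8 ✓
b·Ac²: (-1375/102438)·(-813/440) + 767/1566·87/728 = 1/12 ✓
b·A²c: 767/1566·261/3068 = 1/24 ✓; 4 stages ⇒ order 4.

4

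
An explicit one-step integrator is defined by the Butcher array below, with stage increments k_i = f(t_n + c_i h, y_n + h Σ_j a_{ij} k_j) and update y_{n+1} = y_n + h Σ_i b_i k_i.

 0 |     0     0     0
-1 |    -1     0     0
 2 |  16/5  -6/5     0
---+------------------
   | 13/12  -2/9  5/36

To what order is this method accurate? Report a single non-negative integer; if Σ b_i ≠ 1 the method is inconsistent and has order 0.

b = (13/12, -2/9, 5/36)
c = (0, -1, 2)
Ac = (0, 0, 6/5)
Σ b_i: 13/12·1 + (-2/9)·1 + 5/36·1 = 1 ✓
b·c: (-2/9)·(-1) + 5/36·2 = 1/2 ✓
b·c²: (-2/9)·1 + 5/36·4 = 1/3 ✓
b·Ac: 5/36·6/5 = 1/6 ✓; 3 stages ⇒ order 3.

3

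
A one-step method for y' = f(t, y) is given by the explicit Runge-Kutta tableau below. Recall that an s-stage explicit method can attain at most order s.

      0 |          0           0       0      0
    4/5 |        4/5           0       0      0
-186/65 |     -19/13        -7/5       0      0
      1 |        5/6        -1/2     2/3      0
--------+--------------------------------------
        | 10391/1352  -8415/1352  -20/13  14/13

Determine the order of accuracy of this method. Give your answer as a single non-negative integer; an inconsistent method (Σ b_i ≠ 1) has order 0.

2

b = (10391/1352, -8415/1352, -20/13, 14/13)
c = (0, 4/5, -186/65, 1)
Ac = (0, 0, -28/25, -30/13)
Σ b_i: 10391/1352·1 + (-8415/1352)·1 + (-20/13)·1 + 14/13·1 = 1 ✓
b·c: (-8415/1352)·4/5 + (-20/13)·(-186/65) + 14/13·1 = 1/2 ✓
b·c²: (-8415/1352)·16/25 + (-20/13)·34596/4225 + 14/13·1 = -170312/10985 ≠ 1/3 ⇒ order 2.
b·Ac: (-20/13)·(-28/25) + 14/13·(-30/13) = -644/845 ≠ 1/6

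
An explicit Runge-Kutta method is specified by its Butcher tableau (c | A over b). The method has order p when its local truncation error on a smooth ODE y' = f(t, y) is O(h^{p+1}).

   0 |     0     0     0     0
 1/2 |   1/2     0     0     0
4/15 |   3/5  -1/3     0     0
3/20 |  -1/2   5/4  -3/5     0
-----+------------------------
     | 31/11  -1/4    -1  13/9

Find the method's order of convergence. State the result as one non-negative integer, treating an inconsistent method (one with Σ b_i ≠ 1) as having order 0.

b = (31/11, -1/4, -1, 13/9)
c = (0, 1/2, 4/15, 3/20)
Ac = (0, 0, -1/6, 93/200)
Σ b_i: 31/11·1 + (-1/4)·1 + (-1)·1 + 13/9·1 = 1193/396 ≠ 1 ⇒ order 0.

0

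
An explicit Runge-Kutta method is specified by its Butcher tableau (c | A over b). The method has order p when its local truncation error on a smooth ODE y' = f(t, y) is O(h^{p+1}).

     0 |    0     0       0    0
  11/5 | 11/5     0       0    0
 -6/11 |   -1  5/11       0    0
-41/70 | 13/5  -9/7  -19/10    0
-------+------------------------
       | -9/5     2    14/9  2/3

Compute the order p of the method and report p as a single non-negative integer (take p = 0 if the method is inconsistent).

b = (-9/5, 2, 14/9, 2/3)
c = (0, 11/5, -6/11, -41/70)
Ac = (0, 0, 1, -138/77)
Σ b_i: (-9/5)·1 + 2·1 + 14/9·1 + 2/3·1 = 109/45 ≠ 1 ⇒ order 0.

0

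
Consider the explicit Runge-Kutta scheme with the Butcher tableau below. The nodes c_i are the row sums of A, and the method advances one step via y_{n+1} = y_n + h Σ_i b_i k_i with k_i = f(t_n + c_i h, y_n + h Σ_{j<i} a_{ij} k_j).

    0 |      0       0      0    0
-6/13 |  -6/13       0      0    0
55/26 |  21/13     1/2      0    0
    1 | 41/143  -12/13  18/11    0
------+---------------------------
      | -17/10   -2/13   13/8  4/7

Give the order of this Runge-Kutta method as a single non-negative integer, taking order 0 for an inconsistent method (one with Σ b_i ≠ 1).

b = (-17/10, -2/13, 13/8, 4/7)
c = (0, -6/13, 55/26, 1)
Ac = (0, 0, -3/13, 657/169)
Σ b_i: (-17/10)·1 + (-2/13)·1 + 13/8·1 + 4/7·1 = 1247/3640 ≠ 1 ⇒ order 0.

0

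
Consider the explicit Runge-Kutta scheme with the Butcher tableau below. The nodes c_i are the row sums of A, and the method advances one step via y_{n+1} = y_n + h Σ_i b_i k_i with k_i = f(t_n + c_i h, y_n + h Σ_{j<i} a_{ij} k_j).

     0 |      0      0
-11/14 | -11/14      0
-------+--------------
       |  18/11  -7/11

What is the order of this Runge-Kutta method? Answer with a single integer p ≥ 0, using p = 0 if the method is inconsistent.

b = (18/11, -7/11)
c = (0, -11/14)
Σ b_i: 18/11·1 + (-7/11)·1 = 1 ✓
b·c: (-7/11)·(-11/14) = 1/2 ✓; 2 stages ⇒ order 2.

2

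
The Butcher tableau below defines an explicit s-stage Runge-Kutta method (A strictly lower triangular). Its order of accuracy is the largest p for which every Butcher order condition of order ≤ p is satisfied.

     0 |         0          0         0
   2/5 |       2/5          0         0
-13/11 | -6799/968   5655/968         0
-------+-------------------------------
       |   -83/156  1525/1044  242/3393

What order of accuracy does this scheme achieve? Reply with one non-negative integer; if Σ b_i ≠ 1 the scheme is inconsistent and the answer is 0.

b = (-83/156, 1525/1044, 242/3393)
c = (0, 2/5, -13/11)
Ac = (0, 0, 1131/484)
Σ b_i: (-83/156)·1 + 1525/1044·1 + 242/3393·1 = 1 ✓
b·c: 1525/1044·2/5 + 242/3393·(-13/11) = 1/2 ✓
b·c²: 1525/1044·4/25 + 242/3393·169/121 = 1/3 ✓
b·Ac: 242/3393·1131/484 = 1/6 ✓; 3 stages ⇒ order 3.

3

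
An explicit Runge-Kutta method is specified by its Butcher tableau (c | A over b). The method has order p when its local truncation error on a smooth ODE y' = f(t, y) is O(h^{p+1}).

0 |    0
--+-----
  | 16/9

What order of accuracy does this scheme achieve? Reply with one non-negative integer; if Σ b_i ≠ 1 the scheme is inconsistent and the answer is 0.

0

b = (16/9)
c = (0)
Σ b_i: 16/9·1 = 16/9 ≠ 1 ⇒ order 0.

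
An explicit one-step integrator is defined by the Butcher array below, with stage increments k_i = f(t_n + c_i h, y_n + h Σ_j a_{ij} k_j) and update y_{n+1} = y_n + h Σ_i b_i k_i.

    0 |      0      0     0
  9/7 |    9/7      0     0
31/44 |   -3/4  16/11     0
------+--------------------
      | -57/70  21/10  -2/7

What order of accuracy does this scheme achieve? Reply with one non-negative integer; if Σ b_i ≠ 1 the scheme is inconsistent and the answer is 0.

b = (-57/70, 21/10, -2/7)
c = (0, 9/7, 31/44)
Ac = (0, 0, 144/77)
Σ b_i: (-57/70)·1 + 21/10·1 + (-2/7)·1 = 1 ✓
b·c: 21/10·9/7 + (-2/7)·31/44 = 962/385 ≠ 1/2 ⇒ order 1.

1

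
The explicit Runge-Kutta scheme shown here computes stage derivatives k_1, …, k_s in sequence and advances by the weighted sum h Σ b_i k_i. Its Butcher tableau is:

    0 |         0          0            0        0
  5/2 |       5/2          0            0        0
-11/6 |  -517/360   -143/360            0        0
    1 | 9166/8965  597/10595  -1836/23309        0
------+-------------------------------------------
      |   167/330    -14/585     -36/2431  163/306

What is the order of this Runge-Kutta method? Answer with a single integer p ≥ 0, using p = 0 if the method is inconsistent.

4

b = (167/330, -14/585, -36/2431, 163/306)
c = (0, 5/2, -11/6, 1)
Ac = (0, 0, -143/144, 93/326)
Σ b_i: 167/330·1 + (-14/585)·1 + (-36/2431)·1 + 163/306·1 = 1 ✓
b·c: (-14/585)·5/2 + (-36/2431)·(-11/6) + 163/306·1 = 1/2 ✓
b·c²: (-14/585)·25/4 + (-36/2431)·121/36 + 163/306·1 = 1/3 ✓
b·Ac: (-36/2431)·(-143/144) + 163/306·93/326 = 1/6 ✓
b·c³: (-14/585)·125/8 + (-36/2431)·(-1331/216) + 163/306·1 = 1/4 ✓
b·(c∘Ac): (-36/2431)·1573/864 + 163/306·93/326 = 1/8 ✓
b·Ac²: (-36/2431)·(-715/288) + 163/306·57/652 = 1/12 ✓
b·A²c: 163/306·51/652 = 1/24 ✓; 4 stages ⇒ order 4.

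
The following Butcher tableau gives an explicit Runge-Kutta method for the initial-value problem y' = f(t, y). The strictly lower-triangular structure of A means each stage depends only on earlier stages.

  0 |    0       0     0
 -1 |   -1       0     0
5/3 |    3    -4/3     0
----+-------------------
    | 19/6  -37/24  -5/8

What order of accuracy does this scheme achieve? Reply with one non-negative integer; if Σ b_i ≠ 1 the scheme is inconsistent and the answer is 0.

b = (19/6, -37/24, -5/8)
c = (0, -1, 5/3)
Ac = (0, 0, 4/3)
Σ b_i: 19/6·1 + (-37/24)·1 + (-5/8)·1 = 1 ✓
b·c: (-37/24)·(-1) + (-5/8)·5/3 = 1/2 ✓
b·c²: (-37/24)·1 + (-5/8)·25/9 = -59/18 ≠ 1/3 ⇒ order 2.
b·Ac: (-5/8)·4/3 = -5/6 ≠ 1/6

2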